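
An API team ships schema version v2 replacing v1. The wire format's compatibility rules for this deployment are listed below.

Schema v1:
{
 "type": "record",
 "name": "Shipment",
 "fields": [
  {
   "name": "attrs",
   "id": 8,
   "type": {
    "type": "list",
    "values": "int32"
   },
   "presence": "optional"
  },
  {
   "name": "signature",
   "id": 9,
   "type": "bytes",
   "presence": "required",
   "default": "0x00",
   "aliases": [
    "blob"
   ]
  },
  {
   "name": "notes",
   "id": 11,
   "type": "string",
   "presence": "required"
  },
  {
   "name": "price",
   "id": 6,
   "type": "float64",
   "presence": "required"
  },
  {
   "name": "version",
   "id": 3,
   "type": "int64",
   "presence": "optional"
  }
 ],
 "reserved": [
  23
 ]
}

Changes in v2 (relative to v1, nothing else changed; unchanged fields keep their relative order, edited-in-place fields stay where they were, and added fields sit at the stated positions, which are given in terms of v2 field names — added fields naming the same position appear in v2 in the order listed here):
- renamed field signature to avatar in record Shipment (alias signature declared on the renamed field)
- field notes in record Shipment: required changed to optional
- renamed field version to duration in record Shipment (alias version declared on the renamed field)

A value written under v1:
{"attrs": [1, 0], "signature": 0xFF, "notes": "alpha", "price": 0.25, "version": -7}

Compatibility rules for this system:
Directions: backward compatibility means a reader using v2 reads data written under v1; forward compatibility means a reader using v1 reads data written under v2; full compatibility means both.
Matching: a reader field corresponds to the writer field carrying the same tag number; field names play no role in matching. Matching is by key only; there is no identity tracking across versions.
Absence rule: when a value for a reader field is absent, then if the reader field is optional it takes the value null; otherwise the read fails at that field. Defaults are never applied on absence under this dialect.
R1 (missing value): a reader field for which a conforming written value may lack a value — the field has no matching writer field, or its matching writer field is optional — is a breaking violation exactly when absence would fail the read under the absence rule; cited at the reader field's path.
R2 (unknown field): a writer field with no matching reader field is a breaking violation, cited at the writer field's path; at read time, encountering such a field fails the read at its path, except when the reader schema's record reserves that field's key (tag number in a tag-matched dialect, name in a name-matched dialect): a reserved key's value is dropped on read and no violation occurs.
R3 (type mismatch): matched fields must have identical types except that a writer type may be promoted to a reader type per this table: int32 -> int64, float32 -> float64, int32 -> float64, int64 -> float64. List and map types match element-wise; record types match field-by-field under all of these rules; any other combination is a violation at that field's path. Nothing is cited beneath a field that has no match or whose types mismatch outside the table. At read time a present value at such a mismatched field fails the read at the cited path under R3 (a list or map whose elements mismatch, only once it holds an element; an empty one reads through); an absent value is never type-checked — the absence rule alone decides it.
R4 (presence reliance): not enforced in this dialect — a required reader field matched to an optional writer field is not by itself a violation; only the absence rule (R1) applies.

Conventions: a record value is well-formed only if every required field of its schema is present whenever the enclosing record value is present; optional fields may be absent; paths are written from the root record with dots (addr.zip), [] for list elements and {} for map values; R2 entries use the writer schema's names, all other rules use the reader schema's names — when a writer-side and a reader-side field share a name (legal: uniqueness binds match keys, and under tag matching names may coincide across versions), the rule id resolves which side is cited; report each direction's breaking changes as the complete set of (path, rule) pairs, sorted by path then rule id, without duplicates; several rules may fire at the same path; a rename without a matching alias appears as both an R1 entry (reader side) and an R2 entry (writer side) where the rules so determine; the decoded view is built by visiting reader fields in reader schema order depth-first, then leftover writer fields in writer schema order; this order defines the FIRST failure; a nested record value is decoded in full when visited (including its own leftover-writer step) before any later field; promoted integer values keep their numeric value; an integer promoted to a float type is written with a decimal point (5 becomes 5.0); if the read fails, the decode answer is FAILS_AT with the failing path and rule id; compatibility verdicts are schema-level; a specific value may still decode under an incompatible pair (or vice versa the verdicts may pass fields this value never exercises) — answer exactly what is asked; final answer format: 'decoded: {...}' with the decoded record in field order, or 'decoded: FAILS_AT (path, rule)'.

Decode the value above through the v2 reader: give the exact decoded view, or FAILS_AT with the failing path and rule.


decoded: {"attrs": [1, 0], "avatar": 0xFF, "notes": "alpha", "price": 0.25, "duration": -7}

each type pair in Shipment: writer, then reader
decode (reader v2):
  attrs := [1, 0]
  avatar := 0xFF (from writer signature)
  notes := "alpha"
  price := 0.25
  duration := -7 (from writer version)
  => decoded: {"attrs": [1, 0], "avatar": 0xFF, "notes": "alpha", "price": 0.25, "duration": -7}
remaining Shipment differences; none change what is asked:
  field notes in record Shipment: required changed to optional -> matters for Shipment compatibility verdicts, not for this value's decode


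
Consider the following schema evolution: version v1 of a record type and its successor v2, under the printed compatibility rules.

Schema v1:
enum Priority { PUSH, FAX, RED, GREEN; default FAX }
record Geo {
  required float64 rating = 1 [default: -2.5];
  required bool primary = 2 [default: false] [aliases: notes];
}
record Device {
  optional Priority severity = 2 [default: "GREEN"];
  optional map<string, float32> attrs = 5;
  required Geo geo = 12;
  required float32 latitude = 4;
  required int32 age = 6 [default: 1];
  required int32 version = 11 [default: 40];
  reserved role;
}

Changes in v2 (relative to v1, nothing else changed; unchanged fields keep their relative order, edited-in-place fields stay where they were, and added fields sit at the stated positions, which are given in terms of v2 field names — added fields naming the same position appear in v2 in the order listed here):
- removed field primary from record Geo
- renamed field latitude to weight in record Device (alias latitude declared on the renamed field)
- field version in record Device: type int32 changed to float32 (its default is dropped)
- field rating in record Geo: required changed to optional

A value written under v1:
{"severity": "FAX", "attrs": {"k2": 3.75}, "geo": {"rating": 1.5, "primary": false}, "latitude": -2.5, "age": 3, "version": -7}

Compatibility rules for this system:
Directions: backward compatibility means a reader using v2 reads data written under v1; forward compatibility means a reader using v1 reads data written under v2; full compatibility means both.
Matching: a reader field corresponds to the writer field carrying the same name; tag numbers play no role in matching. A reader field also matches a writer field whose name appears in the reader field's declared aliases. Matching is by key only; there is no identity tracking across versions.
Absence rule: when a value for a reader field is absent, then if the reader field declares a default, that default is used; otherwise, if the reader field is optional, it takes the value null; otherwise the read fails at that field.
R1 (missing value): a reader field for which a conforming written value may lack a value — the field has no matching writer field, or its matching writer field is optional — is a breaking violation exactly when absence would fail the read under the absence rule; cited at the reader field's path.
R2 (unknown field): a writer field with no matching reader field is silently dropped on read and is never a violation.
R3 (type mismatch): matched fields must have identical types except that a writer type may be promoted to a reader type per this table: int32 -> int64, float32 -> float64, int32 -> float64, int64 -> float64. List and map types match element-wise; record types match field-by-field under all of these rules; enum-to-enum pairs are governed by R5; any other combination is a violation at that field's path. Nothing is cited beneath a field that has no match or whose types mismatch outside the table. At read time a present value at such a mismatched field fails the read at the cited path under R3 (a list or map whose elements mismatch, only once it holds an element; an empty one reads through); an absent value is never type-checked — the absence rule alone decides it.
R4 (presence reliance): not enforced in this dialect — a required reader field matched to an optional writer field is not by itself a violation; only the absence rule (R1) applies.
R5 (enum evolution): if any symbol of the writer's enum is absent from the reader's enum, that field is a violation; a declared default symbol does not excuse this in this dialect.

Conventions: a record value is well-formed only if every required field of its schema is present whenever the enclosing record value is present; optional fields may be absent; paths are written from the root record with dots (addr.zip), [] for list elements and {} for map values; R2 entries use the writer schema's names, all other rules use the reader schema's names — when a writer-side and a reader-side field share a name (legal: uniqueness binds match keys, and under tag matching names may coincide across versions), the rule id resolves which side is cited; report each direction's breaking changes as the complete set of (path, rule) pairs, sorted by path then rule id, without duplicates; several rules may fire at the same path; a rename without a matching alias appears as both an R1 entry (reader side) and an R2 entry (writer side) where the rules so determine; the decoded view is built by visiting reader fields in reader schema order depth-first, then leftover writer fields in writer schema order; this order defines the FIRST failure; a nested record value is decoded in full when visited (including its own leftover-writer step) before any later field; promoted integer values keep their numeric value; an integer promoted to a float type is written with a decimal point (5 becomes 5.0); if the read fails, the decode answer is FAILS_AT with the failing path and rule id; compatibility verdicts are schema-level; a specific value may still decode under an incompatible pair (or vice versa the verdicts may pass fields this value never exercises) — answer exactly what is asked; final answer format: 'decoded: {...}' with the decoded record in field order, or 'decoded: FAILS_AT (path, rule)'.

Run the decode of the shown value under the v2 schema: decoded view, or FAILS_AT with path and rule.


arrows below run writer -> reader for Device
decode walk for Device under reader schema v2:
  severity := "FAX"
  attrs := {"k2": 3.75}
  geo.rating := 1.5
  writer geo.primary: unmatched, discarded
  weight := -2.5 (from writer latitude)
  age := 3
  read fails at version under R3
  => FAILS_AT (version, R3)
the rest of the Device diff is inert for this question:
  removed field primary from record Geo -> triggers nothing under the printed rules; the Device answer is the same either way
  renamed field latitude to weight in record Device (alias latitude declared on the renamed field) -> affects the rule determinations only; this particular Device value decodes identically
  field rating in record Geo: required changed to optional -> triggers nothing under the printed rules; the Device answer is the same either way

decoded: FAILS_AT (version, R3)


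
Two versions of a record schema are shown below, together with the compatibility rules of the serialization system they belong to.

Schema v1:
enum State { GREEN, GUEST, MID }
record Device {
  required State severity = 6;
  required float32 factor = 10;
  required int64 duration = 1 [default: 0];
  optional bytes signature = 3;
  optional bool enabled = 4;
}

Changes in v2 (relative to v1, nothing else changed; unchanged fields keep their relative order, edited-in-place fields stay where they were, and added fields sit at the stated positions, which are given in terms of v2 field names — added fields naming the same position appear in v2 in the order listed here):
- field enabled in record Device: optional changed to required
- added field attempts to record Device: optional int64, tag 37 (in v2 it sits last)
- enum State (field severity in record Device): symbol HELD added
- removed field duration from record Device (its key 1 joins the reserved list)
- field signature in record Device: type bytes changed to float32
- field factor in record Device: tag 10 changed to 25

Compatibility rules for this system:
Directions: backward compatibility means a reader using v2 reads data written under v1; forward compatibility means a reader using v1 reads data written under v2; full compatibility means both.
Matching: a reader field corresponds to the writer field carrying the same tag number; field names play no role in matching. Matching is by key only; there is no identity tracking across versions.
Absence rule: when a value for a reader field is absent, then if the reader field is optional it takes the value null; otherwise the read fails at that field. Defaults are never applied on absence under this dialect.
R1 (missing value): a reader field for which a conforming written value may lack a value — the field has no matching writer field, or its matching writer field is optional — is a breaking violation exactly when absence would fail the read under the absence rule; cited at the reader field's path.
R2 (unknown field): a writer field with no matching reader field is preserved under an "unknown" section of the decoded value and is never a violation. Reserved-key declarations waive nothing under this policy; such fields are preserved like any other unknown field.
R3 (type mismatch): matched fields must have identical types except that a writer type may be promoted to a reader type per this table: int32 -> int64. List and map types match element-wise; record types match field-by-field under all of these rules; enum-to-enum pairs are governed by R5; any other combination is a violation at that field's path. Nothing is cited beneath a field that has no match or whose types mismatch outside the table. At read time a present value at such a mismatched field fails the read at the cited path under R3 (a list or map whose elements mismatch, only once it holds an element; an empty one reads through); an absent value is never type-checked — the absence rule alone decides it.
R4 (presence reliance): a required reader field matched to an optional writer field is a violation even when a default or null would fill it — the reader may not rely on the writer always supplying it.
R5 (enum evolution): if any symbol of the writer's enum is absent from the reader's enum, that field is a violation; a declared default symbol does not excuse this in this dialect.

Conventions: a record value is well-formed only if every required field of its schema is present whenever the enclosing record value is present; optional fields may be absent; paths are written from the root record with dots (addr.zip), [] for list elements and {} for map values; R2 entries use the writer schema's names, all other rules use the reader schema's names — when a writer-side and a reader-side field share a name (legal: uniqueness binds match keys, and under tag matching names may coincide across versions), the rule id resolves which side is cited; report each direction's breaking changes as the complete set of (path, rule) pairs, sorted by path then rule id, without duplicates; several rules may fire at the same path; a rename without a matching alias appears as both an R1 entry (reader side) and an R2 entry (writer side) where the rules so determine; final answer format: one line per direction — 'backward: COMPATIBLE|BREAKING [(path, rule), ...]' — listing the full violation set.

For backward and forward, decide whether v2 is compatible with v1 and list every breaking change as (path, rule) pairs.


backward: BREAKING [(enabled, R1), (enabled, R4), (factor, R1), (signature, R3)]; forward: BREAKING [(duration, R1), (factor, R1), (severity, R5), (signature, R3)]

in Device below, arrows point writer -> reader
backward for Device (reader v2, writer v1):
  severity: State -> State, writer required; from severity
  factor: no writer match
  signature: bytes -> float32, writer optional; from signature
  enabled: bool -> bool, writer optional; from enabled
  attempts: no writer match
  writer factor: unknown to reader
  writer duration: unknown to reader
  violation R1 at enabled
  violation R4 at enabled
  violation R1 at factor
  violation R3 at signature
  => backward: BREAKING (4)
forward for Device (reader v1, writer v2):
  severity: State -> State, writer required; from severity
  factor: no writer match
  duration: no writer match
  signature: float32 -> bytes, writer optional; from signature
  enabled: bool -> bool, writer required; from enabled
  writer factor: unknown to reader
  writer attempts: unknown to reader
  violation R1 at duration
  violation R1 at factor
  violation R5 at severity
  violation R3 at signature
  => forward: BREAKING (4)


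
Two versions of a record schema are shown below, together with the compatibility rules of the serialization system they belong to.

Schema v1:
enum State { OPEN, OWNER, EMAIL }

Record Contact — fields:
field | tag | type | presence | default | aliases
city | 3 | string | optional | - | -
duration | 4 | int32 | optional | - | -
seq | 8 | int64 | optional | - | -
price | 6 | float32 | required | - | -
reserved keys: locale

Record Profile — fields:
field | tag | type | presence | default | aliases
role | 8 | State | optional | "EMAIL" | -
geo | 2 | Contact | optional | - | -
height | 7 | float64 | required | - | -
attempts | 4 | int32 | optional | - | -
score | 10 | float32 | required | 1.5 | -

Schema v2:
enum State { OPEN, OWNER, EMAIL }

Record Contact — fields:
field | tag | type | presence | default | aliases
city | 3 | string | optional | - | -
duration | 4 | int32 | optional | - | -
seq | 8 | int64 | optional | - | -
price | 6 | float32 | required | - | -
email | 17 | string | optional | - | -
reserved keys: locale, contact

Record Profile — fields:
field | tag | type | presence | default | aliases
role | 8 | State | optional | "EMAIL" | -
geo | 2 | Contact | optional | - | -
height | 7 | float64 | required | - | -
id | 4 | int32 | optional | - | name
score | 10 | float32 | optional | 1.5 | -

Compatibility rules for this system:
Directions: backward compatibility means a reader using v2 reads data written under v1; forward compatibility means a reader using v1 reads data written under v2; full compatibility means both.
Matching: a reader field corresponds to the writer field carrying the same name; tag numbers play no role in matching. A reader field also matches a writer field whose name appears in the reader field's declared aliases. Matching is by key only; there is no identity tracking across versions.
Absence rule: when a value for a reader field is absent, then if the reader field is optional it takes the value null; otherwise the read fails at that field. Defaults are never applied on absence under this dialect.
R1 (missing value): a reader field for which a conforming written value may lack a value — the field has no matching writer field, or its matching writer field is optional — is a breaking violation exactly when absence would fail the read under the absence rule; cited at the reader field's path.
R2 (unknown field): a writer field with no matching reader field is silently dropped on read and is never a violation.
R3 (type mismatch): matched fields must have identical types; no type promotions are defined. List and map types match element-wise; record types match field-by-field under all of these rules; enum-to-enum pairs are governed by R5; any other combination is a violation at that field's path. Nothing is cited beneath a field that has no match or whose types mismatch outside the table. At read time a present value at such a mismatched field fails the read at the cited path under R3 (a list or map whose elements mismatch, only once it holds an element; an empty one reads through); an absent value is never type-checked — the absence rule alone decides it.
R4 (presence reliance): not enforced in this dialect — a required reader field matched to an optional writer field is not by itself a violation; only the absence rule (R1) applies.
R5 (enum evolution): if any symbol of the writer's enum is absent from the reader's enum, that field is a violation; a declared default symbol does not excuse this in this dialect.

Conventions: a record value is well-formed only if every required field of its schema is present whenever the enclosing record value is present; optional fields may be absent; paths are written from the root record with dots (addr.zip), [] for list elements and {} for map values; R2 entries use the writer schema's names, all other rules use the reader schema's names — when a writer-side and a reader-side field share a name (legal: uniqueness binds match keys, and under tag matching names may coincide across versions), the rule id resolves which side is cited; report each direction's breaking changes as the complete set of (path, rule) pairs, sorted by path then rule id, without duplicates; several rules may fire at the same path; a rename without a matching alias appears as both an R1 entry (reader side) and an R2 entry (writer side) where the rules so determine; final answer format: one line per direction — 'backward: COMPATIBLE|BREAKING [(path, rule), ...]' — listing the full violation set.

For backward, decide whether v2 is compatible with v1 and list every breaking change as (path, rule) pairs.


arrows below run writer -> reader for Profile
backward pass over Profile, reader schema v2, writer schema v1:
  role: State -> State, writer optional; from role
  geo: Contact -> Contact, writer optional; from geo
  height: float64 -> float64, writer required; from height
  no writer field matches reader id
  score: float32 -> float32, writer required; from score
  writer attempts: unknown to reader
  geo.city: string -> string, writer optional; from geo.city
  geo.duration: int32 -> int32, writer optional; from geo.duration
  geo.seq: int64 -> int64, writer optional; from geo.seq
  geo.price: float32 -> float32, writer required; from geo.price
  no writer field matches reader geo.email
  => backward: COMPATIBLE
ruling out the remaining Profile differences:
  renamed field attempts to id in record Profile -> no rule fires on it in Profile's dialect; the asked verdict holds
  added field email to record Contact: optional string, tag 17 (in v2 it sits last) -> no rule fires on it in Profile's dialect; the asked verdict holds
  field score in record Profile: required changed to optional -> its effect on Profile is confined to the forward direction, not asked

backward: COMPATIBLE []


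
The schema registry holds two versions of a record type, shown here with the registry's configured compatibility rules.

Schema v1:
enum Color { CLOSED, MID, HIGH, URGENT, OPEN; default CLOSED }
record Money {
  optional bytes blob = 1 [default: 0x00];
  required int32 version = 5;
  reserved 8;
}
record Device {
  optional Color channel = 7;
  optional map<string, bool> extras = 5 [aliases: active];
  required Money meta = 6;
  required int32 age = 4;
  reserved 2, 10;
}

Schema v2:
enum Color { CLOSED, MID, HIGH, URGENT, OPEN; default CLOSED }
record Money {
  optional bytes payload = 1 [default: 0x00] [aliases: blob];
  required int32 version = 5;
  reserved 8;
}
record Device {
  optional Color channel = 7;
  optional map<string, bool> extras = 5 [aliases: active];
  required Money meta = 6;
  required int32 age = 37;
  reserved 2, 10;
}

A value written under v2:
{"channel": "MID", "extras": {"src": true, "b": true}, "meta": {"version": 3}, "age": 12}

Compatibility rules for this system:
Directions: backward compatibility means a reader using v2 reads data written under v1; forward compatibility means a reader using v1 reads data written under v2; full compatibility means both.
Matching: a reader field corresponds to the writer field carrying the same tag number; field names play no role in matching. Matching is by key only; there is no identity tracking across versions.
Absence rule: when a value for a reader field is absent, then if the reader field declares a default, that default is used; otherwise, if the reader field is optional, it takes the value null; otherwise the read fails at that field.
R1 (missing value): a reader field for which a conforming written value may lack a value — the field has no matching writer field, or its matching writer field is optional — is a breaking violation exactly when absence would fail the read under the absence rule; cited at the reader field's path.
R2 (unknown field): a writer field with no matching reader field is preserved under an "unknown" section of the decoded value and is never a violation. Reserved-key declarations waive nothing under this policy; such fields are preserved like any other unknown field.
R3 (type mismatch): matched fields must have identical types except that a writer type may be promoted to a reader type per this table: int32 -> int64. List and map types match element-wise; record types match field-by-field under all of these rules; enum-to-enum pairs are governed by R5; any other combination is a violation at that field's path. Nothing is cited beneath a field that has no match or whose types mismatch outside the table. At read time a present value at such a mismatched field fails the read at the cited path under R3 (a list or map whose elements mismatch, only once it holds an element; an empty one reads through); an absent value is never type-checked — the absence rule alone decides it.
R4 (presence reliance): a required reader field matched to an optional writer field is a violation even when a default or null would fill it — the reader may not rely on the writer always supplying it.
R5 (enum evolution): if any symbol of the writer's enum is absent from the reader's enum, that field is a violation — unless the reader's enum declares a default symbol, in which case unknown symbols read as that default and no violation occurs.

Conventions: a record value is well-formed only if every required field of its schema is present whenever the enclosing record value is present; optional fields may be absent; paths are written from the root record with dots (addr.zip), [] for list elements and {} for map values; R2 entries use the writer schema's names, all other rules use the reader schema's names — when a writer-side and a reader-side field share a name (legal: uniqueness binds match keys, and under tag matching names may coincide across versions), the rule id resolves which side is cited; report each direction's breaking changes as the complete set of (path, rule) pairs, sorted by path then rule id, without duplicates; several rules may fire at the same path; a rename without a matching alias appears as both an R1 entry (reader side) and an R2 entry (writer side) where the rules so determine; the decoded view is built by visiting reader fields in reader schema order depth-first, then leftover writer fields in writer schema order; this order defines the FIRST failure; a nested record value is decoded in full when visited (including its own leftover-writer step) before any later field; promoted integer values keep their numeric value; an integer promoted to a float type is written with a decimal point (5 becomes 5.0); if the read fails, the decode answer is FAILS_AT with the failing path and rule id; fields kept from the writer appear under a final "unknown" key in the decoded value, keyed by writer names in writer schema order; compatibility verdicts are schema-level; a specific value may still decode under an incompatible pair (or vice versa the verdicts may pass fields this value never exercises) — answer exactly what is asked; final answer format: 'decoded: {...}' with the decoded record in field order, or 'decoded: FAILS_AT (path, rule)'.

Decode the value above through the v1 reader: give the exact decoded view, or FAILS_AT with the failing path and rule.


in Device below, arrows point writer -> reader
decode walk for Device under reader schema v1:
  channel := "MID"
  extras := {"src": true, "b": true}
  meta.blob := 0x00 (no value, default fills)
  meta.version := 3
  read fails at age under R1 (no fill)
  => FAILS_AT (age, R1)
ruling out the remaining Device differences:
  renamed field blob to payload in record Money (alias blob declared on the renamed field) -> no rule fires on it and the decoded Device view is identical with or without it

decoded: FAILS_AT (age, R1)


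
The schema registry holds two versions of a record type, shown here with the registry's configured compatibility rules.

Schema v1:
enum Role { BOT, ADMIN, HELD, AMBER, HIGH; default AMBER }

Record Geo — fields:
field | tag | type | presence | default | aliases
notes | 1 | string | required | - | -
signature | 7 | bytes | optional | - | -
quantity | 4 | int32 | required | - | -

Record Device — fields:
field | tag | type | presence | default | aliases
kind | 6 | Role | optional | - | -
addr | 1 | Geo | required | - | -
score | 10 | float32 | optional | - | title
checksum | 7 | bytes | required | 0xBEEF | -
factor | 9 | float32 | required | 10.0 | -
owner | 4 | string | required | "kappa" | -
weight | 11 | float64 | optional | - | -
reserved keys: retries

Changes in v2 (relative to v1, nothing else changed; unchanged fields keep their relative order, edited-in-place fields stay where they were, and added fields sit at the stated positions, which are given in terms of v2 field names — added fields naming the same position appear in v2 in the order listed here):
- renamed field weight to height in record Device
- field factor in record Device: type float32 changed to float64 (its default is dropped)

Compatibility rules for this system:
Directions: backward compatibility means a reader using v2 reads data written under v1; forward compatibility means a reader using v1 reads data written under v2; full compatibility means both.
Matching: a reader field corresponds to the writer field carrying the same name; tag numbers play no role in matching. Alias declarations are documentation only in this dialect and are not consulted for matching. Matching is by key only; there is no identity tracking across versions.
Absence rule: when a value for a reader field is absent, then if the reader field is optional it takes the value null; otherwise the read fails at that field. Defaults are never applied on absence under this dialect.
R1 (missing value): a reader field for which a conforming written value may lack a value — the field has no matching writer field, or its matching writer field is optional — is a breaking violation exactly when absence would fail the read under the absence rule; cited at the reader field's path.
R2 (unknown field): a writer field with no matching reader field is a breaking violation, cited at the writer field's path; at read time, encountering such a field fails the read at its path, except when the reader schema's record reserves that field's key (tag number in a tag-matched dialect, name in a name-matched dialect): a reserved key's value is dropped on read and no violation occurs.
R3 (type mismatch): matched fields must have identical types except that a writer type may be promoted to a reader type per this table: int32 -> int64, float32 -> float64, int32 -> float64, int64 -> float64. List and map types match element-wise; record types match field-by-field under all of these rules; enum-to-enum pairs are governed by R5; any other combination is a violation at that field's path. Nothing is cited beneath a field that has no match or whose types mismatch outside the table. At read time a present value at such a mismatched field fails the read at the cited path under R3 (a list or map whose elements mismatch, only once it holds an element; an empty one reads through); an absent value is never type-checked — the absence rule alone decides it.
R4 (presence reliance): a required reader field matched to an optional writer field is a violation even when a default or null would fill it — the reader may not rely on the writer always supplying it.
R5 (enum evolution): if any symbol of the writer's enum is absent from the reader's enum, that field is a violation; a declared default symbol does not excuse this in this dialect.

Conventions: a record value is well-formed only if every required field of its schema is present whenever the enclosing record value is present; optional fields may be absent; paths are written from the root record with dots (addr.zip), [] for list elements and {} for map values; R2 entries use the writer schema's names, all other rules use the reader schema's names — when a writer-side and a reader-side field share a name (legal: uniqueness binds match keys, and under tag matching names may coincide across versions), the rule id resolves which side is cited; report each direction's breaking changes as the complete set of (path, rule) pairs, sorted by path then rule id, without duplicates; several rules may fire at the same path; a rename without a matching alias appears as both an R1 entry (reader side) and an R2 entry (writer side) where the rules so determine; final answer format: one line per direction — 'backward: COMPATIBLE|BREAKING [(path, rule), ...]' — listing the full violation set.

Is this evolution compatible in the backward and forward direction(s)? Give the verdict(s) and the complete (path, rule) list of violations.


backward: BREAKING [(weight, R2)]; forward: BREAKING [(factor, R3), (height, R2)]

each type pair in Device: writer, then reader
backward pass over Device, reader schema v2, writer schema v1:
  writer optional, Role -> Role: reader kind maps from writer kind
  writer required, Geo -> Geo: reader addr maps from writer addr
  writer optional, float32 -> float32: reader score maps from writer score
  writer required, bytes -> bytes: reader checksum maps from writer checksum
  writer required, float32 -> float64: reader factor maps from writer factor
  writer required, string -> string: reader owner maps from writer owner
  no writer field matches reader height
  writer weight: unknown to reader
  writer required, string -> string: reader addr.notes maps from writer addr.notes
  writer optional, bytes -> bytes: reader addr.signature maps from writer addr.signature
  writer required, int32 -> int32: reader addr.quantity maps from writer addr.quantity
  rule R2 violated at weight
  => 1 violation(s): backward is BREAKING for Device
forward pass over Device, reader schema v1, writer schema v2:
  writer optional, Role -> Role: reader kind maps from writer kind
  writer required, Geo -> Geo: reader addr maps from writer addr
  writer optional, float32 -> float32: reader score maps from writer score
  writer required, bytes -> bytes: reader checksum maps from writer checksum
  writer required, float64 -> float32: reader factor maps from writer factor
  writer required, string -> string: reader owner maps from writer owner
  no writer field matches reader weight
  writer height: unknown to reader
  writer required, string -> string: reader addr.notes maps from writer addr.notes
  writer optional, bytes -> bytes: reader addr.signature maps from writer addr.signature
  writer required, int32 -> int32: reader addr.quantity maps from writer addr.quantity
  rule R3 violated at factor
  rule R2 violated at height
  => 2 violation(s): forward is BREAKING for Device


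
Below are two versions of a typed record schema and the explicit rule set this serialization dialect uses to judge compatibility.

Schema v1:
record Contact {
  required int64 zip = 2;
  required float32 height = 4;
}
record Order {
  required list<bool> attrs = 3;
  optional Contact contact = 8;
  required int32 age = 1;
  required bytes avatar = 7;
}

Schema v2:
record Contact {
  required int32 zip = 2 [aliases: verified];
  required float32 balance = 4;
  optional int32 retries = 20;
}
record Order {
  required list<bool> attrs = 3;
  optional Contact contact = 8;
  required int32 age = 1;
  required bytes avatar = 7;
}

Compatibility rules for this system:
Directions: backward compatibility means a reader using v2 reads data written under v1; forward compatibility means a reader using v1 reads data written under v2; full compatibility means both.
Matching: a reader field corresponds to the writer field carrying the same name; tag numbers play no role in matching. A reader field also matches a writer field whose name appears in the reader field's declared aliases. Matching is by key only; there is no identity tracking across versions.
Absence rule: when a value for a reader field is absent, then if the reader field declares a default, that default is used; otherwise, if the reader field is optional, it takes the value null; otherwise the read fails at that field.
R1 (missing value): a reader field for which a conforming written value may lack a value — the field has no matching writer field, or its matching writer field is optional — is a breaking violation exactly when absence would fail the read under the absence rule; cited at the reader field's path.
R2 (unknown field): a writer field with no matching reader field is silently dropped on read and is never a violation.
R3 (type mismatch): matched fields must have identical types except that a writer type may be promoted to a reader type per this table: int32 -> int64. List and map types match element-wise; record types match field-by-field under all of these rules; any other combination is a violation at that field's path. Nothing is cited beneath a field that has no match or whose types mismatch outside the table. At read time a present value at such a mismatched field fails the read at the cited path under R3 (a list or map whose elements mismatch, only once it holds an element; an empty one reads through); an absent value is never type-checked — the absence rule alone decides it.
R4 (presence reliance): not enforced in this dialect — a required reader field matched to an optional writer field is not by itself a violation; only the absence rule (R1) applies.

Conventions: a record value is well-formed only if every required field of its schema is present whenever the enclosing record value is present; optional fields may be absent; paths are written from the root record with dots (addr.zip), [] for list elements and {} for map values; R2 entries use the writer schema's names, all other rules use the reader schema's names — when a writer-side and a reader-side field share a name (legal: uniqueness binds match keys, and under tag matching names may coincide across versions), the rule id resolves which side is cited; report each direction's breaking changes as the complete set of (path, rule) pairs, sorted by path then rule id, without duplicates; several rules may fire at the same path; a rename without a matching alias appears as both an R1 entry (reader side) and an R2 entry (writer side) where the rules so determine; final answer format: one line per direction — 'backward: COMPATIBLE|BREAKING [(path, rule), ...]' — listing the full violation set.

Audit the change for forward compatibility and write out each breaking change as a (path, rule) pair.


forward: BREAKING [(contact.height, R1)]

arrows below run writer -> reader for Order
forward for Order (reader v1, writer v2):
  attrs: paired with writer attrs (list<bool> -> list<bool>; writer required)
  contact: paired with writer contact (Contact -> Contact; writer optional)
  age: paired with writer age (int32 -> int32; writer required)
  avatar: paired with writer avatar (bytes -> bytes; writer required)
  contact.zip: paired with writer contact.zip (int32 -> int64; writer required)
  contact.height: no writer-side match
  writer contact.balance: unknown to reader
  writer contact.retries: unknown to reader
  R1 fires at contact.height
  => forward verdict for Order: BREAKING, 1 violation(s)
the rest of the Order diff is inert for this question:
  added field retries to record Contact: optional int32, tag 20 (in v2 it sits last) -> no rule fires on it in Order's dialect; the asked verdict holds
  field zip in record Contact: type int64 changed to int32 -> matters only for Order's backward compatibility — outside the asked direction
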